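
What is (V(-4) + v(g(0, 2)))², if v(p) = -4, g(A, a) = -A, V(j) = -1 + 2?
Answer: 9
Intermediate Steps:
V(j) = 1
(V(-4) + v(g(0, 2)))² = (1 - 4)² = (-3)² = 9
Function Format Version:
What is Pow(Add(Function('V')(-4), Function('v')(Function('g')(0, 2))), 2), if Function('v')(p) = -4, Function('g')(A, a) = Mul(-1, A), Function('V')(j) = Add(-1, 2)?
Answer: 9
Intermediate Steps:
Function('V')(j) = 1
Pow(Add(Function('V')(-4), Function('v')(Function('g')(0, 2))), 2) = Pow(Add(1, -4), 2) = Pow(-3, 2) = 9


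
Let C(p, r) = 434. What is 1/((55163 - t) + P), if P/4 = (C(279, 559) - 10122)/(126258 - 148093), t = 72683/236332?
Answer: 5160309220/284665708807219 ≈ 1.8128e-5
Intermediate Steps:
t = 72683/236332 (t = 72683*(1/236332) = 72683/236332 ≈ 0.30755)
P = 38752/21835 (P = 4*((434 - 10122)/(126258 - 148093)) = 4*(-9688/(-21835)) = 4*(-9688*(-1/21835)) = 4*(9688/21835) = 38752/21835 ≈ 1.7748)
1/((55163 - t) + P) = 1/((55163 - 1*72683/236332) + 38752/21835) = 1/((55163 - 72683/236332) + 38752/21835) = 1/(13036709433/236332 + 38752/21835) = 1/(284665708807219/5160309220) = 5160309220/284665708807219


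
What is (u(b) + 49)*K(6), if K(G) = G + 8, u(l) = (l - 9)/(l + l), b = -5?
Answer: 3528/5 ≈ 705.60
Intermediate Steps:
u(l) = (-9 + l)/(2*l) (u(l) = (-9 + l)/((2*l)) = (-9 + l)*(1/(2*l)) = (-9 + l)/(2*l))
K(G) = 8 + G
(u(b) + 49)*K(6) = ((1/2)*(-9 - 5)/(-5) + 49)*(8 + 6) = ((1/2)*(-1/5)*(-14) + 49)*14 = (7/5 + 49)*14 = (252/5)*14 = 3528/5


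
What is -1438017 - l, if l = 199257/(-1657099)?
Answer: -2382936333426/1657099 ≈ -1.4380e+6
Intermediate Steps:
l = -199257/1657099 (l = 199257*(-1/1657099) = -199257/1657099 ≈ -0.12024)
-1438017 - l = -1438017 - 1*(-199257/1657099) = -1438017 + 199257/1657099 = -2382936333426/1657099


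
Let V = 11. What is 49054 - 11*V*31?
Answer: 45303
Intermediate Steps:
49054 - 11*V*31 = 49054 - 11*11*31 = 49054 - 121*31 = 49054 - 3751 = 45303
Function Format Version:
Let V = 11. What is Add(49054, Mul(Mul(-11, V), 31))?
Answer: 45303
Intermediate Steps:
Add(49054, Mul(Mul(-11, V), 31)) = Add(49054, Mul(Mul(-11, 11), 31)) = Add(49054, Mul(-121, 31)) = Add(49054, -3751) = 45303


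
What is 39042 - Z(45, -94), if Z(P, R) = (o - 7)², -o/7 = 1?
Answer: 38846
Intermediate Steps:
o = -7 (o = -7*1 = -7)
Z(P, R) = 196 (Z(P, R) = (-7 - 7)² = (-14)² = 196)
39042 - Z(45, -94) = 39042 - 1*196 = 39042 - 196 = 38846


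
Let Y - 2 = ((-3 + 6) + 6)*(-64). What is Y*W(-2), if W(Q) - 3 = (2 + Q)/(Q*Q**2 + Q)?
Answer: -1722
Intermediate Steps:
Y = -574 (Y = 2 + ((-3 + 6) + 6)*(-64) = 2 + (3 + 6)*(-64) = 2 + 9*(-64) = 2 - 576 = -574)
W(Q) = 3 + (2 + Q)/(Q + Q**3) (W(Q) = 3 + (2 + Q)/(Q*Q**2 + Q) = 3 + (2 + Q)/(Q**3 + Q) = 3 + (2 + Q)/(Q + Q**3))
Y*W(-2) = -574*(2 + 3*(-2)**3 + 4*(-2))/(-2 + (-2)**3) = -574*(2 + 3*(-8) - 8)/(-2 - 8) = -574*(2 - 24 - 8)/(-10) = -(-287)*(-30)/5 = -574*3 = -1722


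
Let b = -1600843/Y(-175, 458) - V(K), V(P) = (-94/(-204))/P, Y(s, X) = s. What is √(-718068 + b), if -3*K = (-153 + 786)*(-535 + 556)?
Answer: I*√402252517767058966/753270 ≈ 841.97*I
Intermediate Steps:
K = -4431 (K = -(-153 + 786)*(-535 + 556)/3 = -211*21 = -⅓*13293 = -4431)
V(P) = 47/(102*P) (V(P) = (-94*(-1/204))/P = 47/(102*P))
b = 103360030313/11299050 (b = -1600843/(-175) - 47/(102*(-4431)) = -1600843*(-1/175) - 47*(-1)/(102*4431) = 1600843/175 - 1*(-47/451962) = 1600843/175 + 47/451962 = 103360030313/11299050 ≈ 9147.7)
√(-718068 + b) = √(-718068 + 103360030313/11299050) = √(-8010126205087/11299050) = I*√402252517767058966/753270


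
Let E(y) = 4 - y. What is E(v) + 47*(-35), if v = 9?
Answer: -1650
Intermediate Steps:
E(v) + 47*(-35) = (4 - 1*9) + 47*(-35) = (4 - 9) - 1645 = -5 - 1645 = -1650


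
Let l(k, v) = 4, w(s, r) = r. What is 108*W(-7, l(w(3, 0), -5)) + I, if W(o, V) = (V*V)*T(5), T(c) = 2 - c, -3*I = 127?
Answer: -15679/3 ≈ -5226.3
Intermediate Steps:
I = -127/3 (I = -⅓*127 = -127/3 ≈ -42.333)
W(o, V) = -3*V² (W(o, V) = (V*V)*(2 - 1*5) = V²*(2 - 5) = V²*(-3) = -3*V²)
108*W(-7, l(w(3, 0), -5)) + I = 108*(-3*4²) - 127/3 = 108*(-3*16) - 127/3 = 108*(-48) - 127/3 = -5184 - 127/3 = -15679/3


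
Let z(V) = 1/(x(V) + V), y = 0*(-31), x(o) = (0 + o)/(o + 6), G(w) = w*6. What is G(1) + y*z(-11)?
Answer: 6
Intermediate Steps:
G(w) = 6*w
x(o) = o/(6 + o)
y = 0
z(V) = 1/(V + V/(6 + V)) (z(V) = 1/(V/(6 + V) + V) = 1/(V + V/(6 + V)))
G(1) + y*z(-11) = 6*1 + 0*((6 - 11)/((-11)*(7 - 11))) = 6 + 0*(-1/11*(-5)/(-4)) = 6 + 0*(-1/11*(-¼)*(-5)) = 6 + 0*(-5/44) = 6 + 0 = 6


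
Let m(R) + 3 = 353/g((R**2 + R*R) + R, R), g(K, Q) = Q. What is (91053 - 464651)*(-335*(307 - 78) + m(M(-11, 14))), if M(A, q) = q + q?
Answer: 401197739049/14 ≈ 2.8657e+10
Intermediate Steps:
M(A, q) = 2*q
m(R) = -3 + 353/R
(91053 - 464651)*(-335*(307 - 78) + m(M(-11, 14))) = (91053 - 464651)*(-335*(307 - 78) + (-3 + 353/((2*14)))) = -373598*(-335*229 + (-3 + 353/28)) = -373598*(-76715 + (-3 + 353*(1/28))) = -373598*(-76715 + (-3 + 353/28)) = -373598*(-76715 + 269/28) = -373598*(-2147751/28) = 401197739049/14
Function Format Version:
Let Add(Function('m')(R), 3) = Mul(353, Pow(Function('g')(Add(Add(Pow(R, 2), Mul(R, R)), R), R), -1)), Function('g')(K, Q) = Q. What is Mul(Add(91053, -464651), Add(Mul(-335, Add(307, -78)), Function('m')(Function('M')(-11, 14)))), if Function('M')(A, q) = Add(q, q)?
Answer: Rational(401197739049, 14) ≈ 2.8657e+10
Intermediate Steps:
Function('M')(A, q) = Mul(2, q)
Function('m')(R) = Add(-3, Mul(353, Pow(R, -1)))
Mul(Add(91053, -464651), Add(Mul(-335, Add(307, -78)), Function('m')(Function('M')(-11, 14)))) = Mul(Add(91053, -464651), Add(Mul(-335, Add(307, -78)), Add(-3, Mul(353, Pow(Mul(2, 14), -1))))) = Mul(-373598, Add(Mul(-335, 229), Add(-3, Mul(353, Pow(28, -1))))) = Mul(-373598, Add(-76715, Add(-3, Mul(353, Rational(1, 28))))) = Mul(-373598, Add(-76715, Add(-3, Rational(353, 28)))) = Mul(-373598, Add(-76715, Rational(269, 28))) = Mul(-373598, Rational(-2147751, 28)) = Rational(401197739049, 14)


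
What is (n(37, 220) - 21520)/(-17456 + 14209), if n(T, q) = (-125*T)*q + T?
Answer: 1038983/3247 ≈ 319.98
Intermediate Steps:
n(T, q) = T - 125*T*q (n(T, q) = -125*T*q + T = T - 125*T*q)
(n(37, 220) - 21520)/(-17456 + 14209) = (37*(1 - 125*220) - 21520)/(-17456 + 14209) = (37*(1 - 27500) - 21520)/(-3247) = (37*(-27499) - 21520)*(-1/3247) = (-1017463 - 21520)*(-1/3247) = -1038983*(-1/3247) = 1038983/3247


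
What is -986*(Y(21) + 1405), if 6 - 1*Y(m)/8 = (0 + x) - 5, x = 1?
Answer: -1464210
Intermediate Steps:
Y(m) = 80 (Y(m) = 48 - 8*((0 + 1) - 5) = 48 - 8*(1 - 5) = 48 - 8*(-4) = 48 + 32 = 80)
-986*(Y(21) + 1405) = -986*(80 + 1405) = -986*1485 = -1464210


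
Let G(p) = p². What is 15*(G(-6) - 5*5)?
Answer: 165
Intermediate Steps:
15*(G(-6) - 5*5) = 15*((-6)² - 5*5) = 15*(36 - 25) = 15*11 = 165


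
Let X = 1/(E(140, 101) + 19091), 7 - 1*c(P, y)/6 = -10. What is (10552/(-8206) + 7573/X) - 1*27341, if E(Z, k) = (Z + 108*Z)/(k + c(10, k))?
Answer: 17267165151990/118987 ≈ 1.4512e+8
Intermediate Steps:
c(P, y) = 102 (c(P, y) = 42 - 6*(-10) = 42 + 60 = 102)
E(Z, k) = 109*Z/(102 + k) (E(Z, k) = (Z + 108*Z)/(k + 102) = (109*Z)/(102 + k) = 109*Z/(102 + k))
X = 29/555819 (X = 1/(109*140/(102 + 101) + 19091) = 1/(109*140/203 + 19091) = 1/(109*140*(1/203) + 19091) = 1/(2180/29 + 19091) = 1/(555819/29) = 29/555819 ≈ 5.2175e-5)
(10552/(-8206) + 7573/X) - 1*27341 = (10552/(-8206) + 7573/(29/555819)) - 1*27341 = (10552*(-1/8206) + 7573*(555819/29)) - 27341 = (-5276/4103 + 4209217287/29) - 27341 = 17270418375557/118987 - 27341 = 17267165151990/118987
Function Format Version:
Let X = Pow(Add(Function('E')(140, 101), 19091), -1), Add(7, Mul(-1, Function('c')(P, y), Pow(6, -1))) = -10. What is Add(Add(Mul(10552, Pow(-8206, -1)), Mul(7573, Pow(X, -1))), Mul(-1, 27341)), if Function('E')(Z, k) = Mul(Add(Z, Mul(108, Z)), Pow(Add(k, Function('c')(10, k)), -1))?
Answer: Rational(17267165151990, 118987) ≈ 1.4512e+8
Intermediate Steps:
Function('c')(P, y) = 102 (Function('c')(P, y) = Add(42, Mul(-6, -10)) = Add(42, 60) = 102)
Function('E')(Z, k) = Mul(109, Z, Pow(Add(102, k), -1)) (Function('E')(Z, k) = Mul(Add(Z, Mul(108, Z)), Pow(Add(k, 102), -1)) = Mul(Mul(109, Z), Pow(Add(102, k), -1)) = Mul(109, Z, Pow(Add(102, k), -1)))
X = Rational(29, 555819) (X = Pow(Add(Mul(109, 140, Pow(Add(102, 101), -1)), 19091), -1) = Pow(Add(Mul(109, 140, Pow(203, -1)), 19091), -1) = Pow(Add(Mul(109, 140, Rational(1, 203)), 19091), -1) = Pow(Add(Rational(2180, 29), 19091), -1) = Pow(Rational(555819, 29), -1) = Rational(29, 555819) ≈ 5.2175e-5)
Add(Add(Mul(10552, Pow(-8206, -1)), Mul(7573, Pow(X, -1))), Mul(-1, 27341)) = Add(Add(Mul(10552, Pow(-8206, -1)), Mul(7573, Pow(Rational(29, 555819), -1))), Mul(-1, 27341)) = Add(Add(Mul(10552, Rational(-1, 8206)), Mul(7573, Rational(555819, 29))), -27341) = Add(Add(Rational(-5276, 4103), Rational(4209217287, 29)), -27341) = Add(Rational(17270418375557, 118987), -27341) = Rational(17267165151990, 118987)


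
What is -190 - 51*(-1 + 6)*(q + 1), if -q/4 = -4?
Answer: -4525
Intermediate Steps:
q = 16 (q = -4*(-4) = 16)
-190 - 51*(-1 + 6)*(q + 1) = -190 - 51*(-1 + 6)*(16 + 1) = -190 - 51*5*17 = -190 - 51*85 = -190 - 1*4335 = -190 - 4335 = -4525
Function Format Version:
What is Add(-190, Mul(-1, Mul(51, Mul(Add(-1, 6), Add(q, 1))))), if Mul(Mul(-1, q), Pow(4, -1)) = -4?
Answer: -4525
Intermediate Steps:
q = 16 (q = Mul(-4, -4) = 16)
Add(-190, Mul(-1, Mul(51, Mul(Add(-1, 6), Add(q, 1))))) = Add(-190, Mul(-1, Mul(51, Mul(Add(-1, 6), Add(16, 1))))) = Add(-190, Mul(-1, Mul(51, Mul(5, 17)))) = Add(-190, Mul(-1, Mul(51, 85))) = Add(-190, Mul(-1, 4335)) = Add(-190, -4335) = -4525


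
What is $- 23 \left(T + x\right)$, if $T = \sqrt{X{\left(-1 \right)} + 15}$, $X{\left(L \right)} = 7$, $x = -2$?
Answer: $46 - 23 \sqrt{22} \approx -61.88$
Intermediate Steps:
$T = \sqrt{22}$ ($T = \sqrt{7 + 15} = \sqrt{22} \approx 4.6904$)
$- 23 \left(T + x\right) = - 23 \left(\sqrt{22} - 2\right) = - 23 \left(-2 + \sqrt{22}\right) = 46 - 23 \sqrt{22}$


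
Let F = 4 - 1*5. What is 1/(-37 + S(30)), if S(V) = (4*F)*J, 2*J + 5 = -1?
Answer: -1/25 ≈ -0.040000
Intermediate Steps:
J = -3 (J = -5/2 + (½)*(-1) = -5/2 - ½ = -3)
F = -1 (F = 4 - 5 = -1)
S(V) = 12 (S(V) = (4*(-1))*(-3) = -4*(-3) = 12)
1/(-37 + S(30)) = 1/(-37 + 12) = 1/(-25) = -1/25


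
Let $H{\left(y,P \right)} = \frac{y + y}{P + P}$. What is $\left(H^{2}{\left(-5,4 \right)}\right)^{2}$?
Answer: $\frac{625}{256} \approx 2.4414$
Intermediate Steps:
$H{\left(y,P \right)} = \frac{y}{P}$ ($H{\left(y,P \right)} = \frac{2 y}{2 P} = 2 y \frac{1}{2 P} = \frac{y}{P}$)
$\left(H^{2}{\left(-5,4 \right)}\right)^{2} = \left(\left(- \frac{5}{4}\right)^{2}\right)^{2} = \left(\frac{25}{16}\right)^{2} = \frac{625}{256}$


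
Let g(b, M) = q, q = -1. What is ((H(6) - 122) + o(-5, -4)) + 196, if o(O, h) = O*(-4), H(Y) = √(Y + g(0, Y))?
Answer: 94 + √5 ≈ 96.236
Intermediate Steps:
g(b, M) = -1
H(Y) = √(-1 + Y) (H(Y) = √(Y - 1) = √(-1 + Y))
o(O, h) = -4*O
((H(6) - 122) + o(-5, -4)) + 196 = ((√(-1 + 6) - 122) - 4*(-5)) + 196 = ((√5 - 122) + 20) + 196 = ((-122 + √5) + 20) + 196 = (-102 + √5) + 196 = 94 + √5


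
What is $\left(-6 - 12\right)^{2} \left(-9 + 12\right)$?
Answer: $972$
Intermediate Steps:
$\left(-6 - 12\right)^{2} \left(-9 + 12\right) = \left(-6 - 12\right)^{2} \cdot 3 = \left(-18\right)^{2} \cdot 3 = 324 \cdot 3 = 972$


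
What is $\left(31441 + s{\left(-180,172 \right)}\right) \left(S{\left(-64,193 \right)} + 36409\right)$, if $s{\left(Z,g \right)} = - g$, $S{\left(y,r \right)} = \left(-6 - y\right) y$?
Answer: $1022402493$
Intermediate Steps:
$S{\left(y,r \right)} = y \left(-6 - y\right)$
$\left(31441 + s{\left(-180,172 \right)}\right) \left(S{\left(-64,193 \right)} + 36409\right) = \left(31441 - 172\right) \left(\left(-1\right) \left(-64\right) \left(6 - 64\right) + 36409\right) = \left(31441 - 172\right) \left(\left(-1\right) \left(-64\right) \left(-58\right) + 36409\right) = 31269 \left(-3712 + 36409\right) = 31269 \cdot 32697 = 1022402493$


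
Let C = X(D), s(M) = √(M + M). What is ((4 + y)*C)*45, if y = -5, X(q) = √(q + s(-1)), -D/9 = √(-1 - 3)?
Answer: -45*√(-I)*√(18 - √2) ≈ -129.59 + 129.59*I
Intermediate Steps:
s(M) = √2*√M (s(M) = √(2*M) = √2*√M)
D = -18*I (D = -9*√(-1 - 3) = -18*I ≈ -18.0*I)
X(q) = √(q + I*√2) (X(q) = √(q + √2*√(-1)) = √(q + √2*I) = √(q + I*√2))
C = √(-18*I + I*√2) ≈ 2.8797 - 2.8797*I
((4 + y)*C)*45 = ((4 - 5)*√(I*(-18 + √2)))*45 = -√(I*(-18 + √2))*45 = -45*√(I*(-18 + √2))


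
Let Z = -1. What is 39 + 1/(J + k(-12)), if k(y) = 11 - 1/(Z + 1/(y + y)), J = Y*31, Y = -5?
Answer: 139439/3576 ≈ 38.993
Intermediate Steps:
J = -155 (J = -5*31 = -155)
k(y) = 11 - 1/(-1 + 1/(2*y)) (k(y) = 11 - 1/(-1 + 1/(y + y)) = 11 - 1/(-1 + 1/(2*y)))
39 + 1/(J + k(-12)) = 39 + 1/(-155 + (-11 + 24*(-12))/(-1 + 2*(-12))) = 39 + 1/(-155 + (-11 - 288)/(-1 - 24)) = 39 + 1/(-155 - 299/(-25)) = 39 + 1/(-155 - 1/25*(-299)) = 39 + 1/(-155 + 299/25) = 39 + 1/(-3576/25) = 39 - 25/3576 = 139439/3576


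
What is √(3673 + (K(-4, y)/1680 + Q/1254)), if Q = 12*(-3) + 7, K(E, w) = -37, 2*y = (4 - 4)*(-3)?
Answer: √28301323319115/87780 ≈ 60.605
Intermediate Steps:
y = 0 (y = ((4 - 4)*(-3))/2 = (0*(-3))/2 = (½)*0 = 0)
Q = -29 (Q = -36 + 7 = -29)
√(3673 + (K(-4, y)/1680 + Q/1254)) = √(3673 + (-37/1680 - 29/1254)) = √(3673 - 15853/351120) = √(1289647907/351120) = √28301323319115/87780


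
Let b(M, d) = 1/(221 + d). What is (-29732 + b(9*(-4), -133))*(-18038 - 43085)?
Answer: 159923134045/88 ≈ 1.8173e+9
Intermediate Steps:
(-29732 + b(9*(-4), -133))*(-18038 - 43085) = (-29732 + 1/(221 - 133))*(-18038 - 43085) = (-29732 + 1/88)*(-61123) = -2616415/88*(-61123) = 159923134045/88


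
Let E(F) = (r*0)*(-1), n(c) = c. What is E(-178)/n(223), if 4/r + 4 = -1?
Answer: 0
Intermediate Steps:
r = -⅘ (r = 4/(-4 - 1) = 4/(-5) = 4*(-⅕) = -⅘ ≈ -0.80000)
E(F) = 0 (E(F) = -⅘*0*(-1) = 0*(-1) = 0)
E(-178)/n(223) = 0/223 = 0*(1/223) = 0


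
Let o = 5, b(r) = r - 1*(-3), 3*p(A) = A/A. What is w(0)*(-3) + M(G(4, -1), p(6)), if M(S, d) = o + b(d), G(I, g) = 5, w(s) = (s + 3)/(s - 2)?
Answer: 77/6 ≈ 12.833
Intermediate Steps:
p(A) = ⅓ (p(A) = (A/A)/3 = (⅓)*1 = ⅓)
w(s) = (3 + s)/(-2 + s)
b(r) = 3 + r (b(r) = r + 3 = 3 + r)
M(S, d) = 8 + d (M(S, d) = 5 + (3 + d) = 8 + d)
w(0)*(-3) + M(G(4, -1), p(6)) = ((3 + 0)/(-2 + 0))*(-3) + (8 + ⅓) = (3/(-2))*(-3) + 25/3 = -½*3*(-3) + 25/3 = -3/2*(-3) + 25/3 = 9/2 + 25/3 = 77/6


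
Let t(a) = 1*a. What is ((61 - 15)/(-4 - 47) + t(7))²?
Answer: 96721/2601 ≈ 37.186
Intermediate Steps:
t(a) = a
((61 - 15)/(-4 - 47) + t(7))² = ((61 - 15)/(-4 - 47) + 7)² = (46/(-51) + 7)² = (46*(-1/51) + 7)² = (-46/51 + 7)² = (311/51)² = 96721/2601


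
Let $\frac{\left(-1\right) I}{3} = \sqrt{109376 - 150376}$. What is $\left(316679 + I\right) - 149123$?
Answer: $167556 - 30 i \sqrt{410} \approx 1.6756 \cdot 10^{5} - 607.45 i$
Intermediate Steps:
$I = - 30 i \sqrt{410}$ ($I = - 3 \sqrt{109376 - 150376} = - 3 \sqrt{-41000} = - 3 \cdot 10 i \sqrt{410} = - 30 i \sqrt{410} \approx - 607.45 i$)
$\left(316679 + I\right) - 149123 = \left(316679 - 30 i \sqrt{410}\right) - 149123 = 167556 - 30 i \sqrt{410}$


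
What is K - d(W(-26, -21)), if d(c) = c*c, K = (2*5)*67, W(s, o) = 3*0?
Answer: 670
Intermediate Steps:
W(s, o) = 0
K = 670 (K = 10*67 = 670)
d(c) = c²
K - d(W(-26, -21)) = 670 - 1*0² = 670 - 1*0 = 670 + 0 = 670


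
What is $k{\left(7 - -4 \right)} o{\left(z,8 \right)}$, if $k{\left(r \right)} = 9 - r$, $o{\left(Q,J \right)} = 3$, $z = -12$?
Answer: $-6$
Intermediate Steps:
$k{\left(7 - -4 \right)} o{\left(z,8 \right)} = \left(9 - \left(7 - -4\right)\right) 3 = \left(9 - \left(7 + 4\right)\right) 3 = \left(9 - 11\right) 3 = \left(-2\right) 3 = -6$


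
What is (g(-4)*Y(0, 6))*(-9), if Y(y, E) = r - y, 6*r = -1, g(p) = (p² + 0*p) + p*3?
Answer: 6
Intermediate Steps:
g(p) = p² + 3*p (g(p) = (p² + 0) + 3*p = p² + 3*p)
r = -⅙ (r = (⅙)*(-1) = -⅙ ≈ -0.16667)
Y(y, E) = -⅙ - y
(g(-4)*Y(0, 6))*(-9) = ((-4*(3 - 4))*(-⅙ - 1*0))*(-9) = ((-4*(-1))*(-⅙ + 0))*(-9) = (4*(-⅙))*(-9) = -⅔*(-9) = 6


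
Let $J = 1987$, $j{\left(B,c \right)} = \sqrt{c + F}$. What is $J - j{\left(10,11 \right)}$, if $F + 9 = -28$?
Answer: $1987 - i \sqrt{26} \approx 1987.0 - 5.099 i$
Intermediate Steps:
$F = -37$ ($F = -9 - 28 = -37$)
$j{\left(B,c \right)} = \sqrt{-37 + c}$ ($j{\left(B,c \right)} = \sqrt{c - 37} = \sqrt{-37 + c}$)
$J - j{\left(10,11 \right)} = 1987 - \sqrt{-37 + 11} = 1987 - \sqrt{-26} = 1987 - i \sqrt{26}$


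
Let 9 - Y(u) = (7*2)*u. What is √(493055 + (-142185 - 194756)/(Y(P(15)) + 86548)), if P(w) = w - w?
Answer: √3693995226438558/86557 ≈ 702.18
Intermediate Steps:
P(w) = 0
Y(u) = 9 - 14*u (Y(u) = 9 - 7*2*u = 9 - 14*u)
√(493055 + (-142185 - 194756)/(Y(P(15)) + 86548)) = √(493055 + (-142185 - 194756)/((9 - 14*0) + 86548)) = √(493055 - 336941/((9 + 0) + 86548)) = √(493055 - 336941/(9 + 86548)) = √(493055 - 336941/86557) = √(42677024694/86557) = √3693995226438558/86557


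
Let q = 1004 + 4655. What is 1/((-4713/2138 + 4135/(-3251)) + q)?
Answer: 6950638/39309497849 ≈ 0.00017682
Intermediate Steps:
q = 5659
1/((-4713/2138 + 4135/(-3251)) + q) = 1/((-4713/2138 + 4135/(-3251)) + 5659) = 1/((-4713*1/2138 + 4135*(-1/3251)) + 5659) = 1/((-4713/2138 - 4135/3251) + 5659) = 1/(-24162593/6950638 + 5659) = 1/(39309497849/6950638) = 6950638/39309497849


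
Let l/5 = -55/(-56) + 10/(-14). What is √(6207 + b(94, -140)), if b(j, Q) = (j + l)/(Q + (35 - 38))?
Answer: √99500034634/4004 ≈ 78.780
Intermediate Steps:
l = 75/56 (l = 5*(-55/(-56) + 10/(-14)) = 5*(-55*(-1/56) + 10*(-1/14)) = 5*(55/56 - 5/7) = 5*(15/56) = 75/56 ≈ 1.3393)
b(j, Q) = (75/56 + j)/(-3 + Q) (b(j, Q) = (j + 75/56)/(Q + (35 - 38)) = (75/56 + j)/(Q - 3) = (75/56 + j)/(-3 + Q))
√(6207 + b(94, -140)) = √(6207 + (75/56 + 94)/(-3 - 140)) = √(6207 + (5339/56)/(-143)) = √(6207 - 1/143*5339/56) = √(6207 - 5339/8008) = √(49700317/8008) = √99500034634/4004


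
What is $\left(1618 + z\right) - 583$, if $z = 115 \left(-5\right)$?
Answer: $460$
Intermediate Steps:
$z = -575$
$\left(1618 + z\right) - 583 = \left(1618 - 575\right) - 583 = 1043 - 583 = 460$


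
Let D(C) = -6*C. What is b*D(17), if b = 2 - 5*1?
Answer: 306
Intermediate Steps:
b = -3 (b = 2 - 5 = -3)
b*D(17) = -(-18)*17 = -3*(-102) = 306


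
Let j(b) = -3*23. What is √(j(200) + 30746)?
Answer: √30677 ≈ 175.15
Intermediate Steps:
j(b) = -69
√(j(200) + 30746) = √(-69 + 30746) = √30677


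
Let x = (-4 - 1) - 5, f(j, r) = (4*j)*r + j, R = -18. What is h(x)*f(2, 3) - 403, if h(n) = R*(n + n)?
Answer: 8957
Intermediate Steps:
f(j, r) = j + 4*j*r (f(j, r) = 4*j*r + j = j + 4*j*r)
x = -10 (x = -5 - 5 = -10)
h(n) = -36*n (h(n) = -18*(n + n) = -36*n)
h(x)*f(2, 3) - 403 = (-36*(-10))*(2*(1 + 4*3)) - 403 = 360*(2*(1 + 12)) - 403 = 360*(2*13) - 403 = 360*26 - 403 = 9360 - 403 = 8957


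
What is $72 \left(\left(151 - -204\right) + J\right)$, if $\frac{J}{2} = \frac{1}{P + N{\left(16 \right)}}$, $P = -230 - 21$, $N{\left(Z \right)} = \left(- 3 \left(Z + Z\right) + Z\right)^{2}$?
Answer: $\frac{157168584}{6149} \approx 25560.0$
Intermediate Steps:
$N{\left(Z \right)} = 25 Z^{2}$ ($N{\left(Z \right)} = \left(- 3 \cdot 2 Z + Z\right)^{2} = \left(- 6 Z + Z\right)^{2} = \left(- 5 Z\right)^{2} = 25 Z^{2}$)
$P = -251$
$J = \frac{2}{6149}$ ($J = \frac{2}{-251 + 25 \cdot 16^{2}} = \frac{2}{-251 + 25 \cdot 256} = \frac{2}{-251 + 6400} = \frac{2}{6149} \approx 0.00032526$)
$72 \left(\left(151 - -204\right) + J\right) = 72 \left(\left(151 - -204\right) + \frac{2}{6149}\right) = 72 \left(\left(151 + 204\right) + \frac{2}{6149}\right) = 72 \left(355 + \frac{2}{6149}\right) = 72 \cdot \frac{2182897}{6149} = \frac{157168584}{6149}$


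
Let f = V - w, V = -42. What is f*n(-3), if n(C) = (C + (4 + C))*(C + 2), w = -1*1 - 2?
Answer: -78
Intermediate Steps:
w = -3 (w = -1 - 2 = -3)
n(C) = (2 + C)*(4 + 2*C) (n(C) = (4 + 2*C)*(2 + C) = (2 + C)*(4 + 2*C))
f = -39 (f = -42 - 1*(-3) = -42 + 3 = -39)
f*n(-3) = -39*(8 + 2*(-3)**2 + 8*(-3)) = -39*(8 + 2*9 - 24) = -39*(8 + 18 - 24) = -39*2 = -78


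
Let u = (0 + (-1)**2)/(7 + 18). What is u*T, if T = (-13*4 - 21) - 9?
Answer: -82/25 ≈ -3.2800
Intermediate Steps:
u = 1/25 (u = (0 + 1)/25 = 1*(1/25) = 1/25 ≈ 0.040000)
T = -82 (T = (-52 - 21) - 9 = -73 - 9 = -82)
u*T = (1/25)*(-82) = -82/25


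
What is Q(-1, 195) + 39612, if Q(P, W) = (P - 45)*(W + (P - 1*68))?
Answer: 33816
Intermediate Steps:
Q(P, W) = (-45 + P)*(-68 + P + W) (Q(P, W) = (-45 + P)*(W + (P - 68)) = (-45 + P)*(W + (-68 + P)) = (-45 + P)*(-68 + P + W))
Q(-1, 195) + 39612 = (3060 + (-1)² - 113*(-1) - 45*195 - 1*195) + 39612 = (3060 + 1 + 113 - 8775 - 195) + 39612 = -5796 + 39612 = 33816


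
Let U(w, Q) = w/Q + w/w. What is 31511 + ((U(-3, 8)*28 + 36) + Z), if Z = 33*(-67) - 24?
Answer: 58659/2 ≈ 29330.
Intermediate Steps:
U(w, Q) = 1 + w/Q (U(w, Q) = w/Q + 1 = 1 + w/Q)
Z = -2235 (Z = -2211 - 24 = -2235)
31511 + ((U(-3, 8)*28 + 36) + Z) = 31511 + ((((8 - 3)/8)*28 + 36) - 2235) = 31511 + ((((1/8)*5)*28 + 36) - 2235) = 31511 + (((5/8)*28 + 36) - 2235) = 31511 + ((35/2 + 36) - 2235) = 31511 + (107/2 - 2235) = 31511 - 4363/2 = 58659/2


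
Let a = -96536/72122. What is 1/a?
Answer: -36061/48268 ≈ -0.74710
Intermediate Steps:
a = -48268/36061 (a = -96536*1/72122 = -48268/36061 ≈ -1.3385)
1/a = 1/(-48268/36061) = -36061/48268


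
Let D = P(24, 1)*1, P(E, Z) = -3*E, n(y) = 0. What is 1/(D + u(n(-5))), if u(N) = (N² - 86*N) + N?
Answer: -1/72 ≈ -0.013889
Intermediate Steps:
u(N) = N² - 85*N
D = -72 (D = -3*24*1 = -72*1 = -72)
1/(D + u(n(-5))) = 1/(-72 + 0*(-85 + 0)) = 1/(-72 + 0*(-85)) = 1/(-72 + 0) = 1/(-72) = -1/72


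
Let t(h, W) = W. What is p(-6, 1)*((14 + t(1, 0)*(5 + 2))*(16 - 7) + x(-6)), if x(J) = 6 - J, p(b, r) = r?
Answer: 138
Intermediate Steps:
p(-6, 1)*((14 + t(1, 0)*(5 + 2))*(16 - 7) + x(-6)) = 1*((14 + 0*(5 + 2))*(16 - 7) + (6 - 1*(-6))) = 1*((14 + 0*7)*9 + (6 + 6)) = 1*((14 + 0)*9 + 12) = 1*(14*9 + 12) = 1*(126 + 12) = 1*138 = 138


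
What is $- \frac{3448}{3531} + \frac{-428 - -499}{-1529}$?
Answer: $- \frac{502063}{490809} \approx -1.0229$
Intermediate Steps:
$- \frac{3448}{3531} + \frac{-428 - -499}{-1529} = \left(-3448\right) \frac{1}{3531} + \left(-428 + \left(-96 + 595\right)\right) \left(- \frac{1}{1529}\right) = - \frac{3448}{3531} + \left(-428 + 499\right) \left(- \frac{1}{1529}\right) = - \frac{3448}{3531} + 71 \left(- \frac{1}{1529}\right) = - \frac{3448}{3531} - \frac{71}{1529} = - \frac{502063}{490809}$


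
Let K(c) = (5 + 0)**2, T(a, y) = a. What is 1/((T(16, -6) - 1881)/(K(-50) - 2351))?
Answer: 2326/1865 ≈ 1.2472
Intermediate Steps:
K(c) = 25 (K(c) = 5**2 = 25)
1/((T(16, -6) - 1881)/(K(-50) - 2351)) = 1/((16 - 1881)/(25 - 2351)) = 1/(-1865/(-2326)) = 1/(-1865*(-1/2326)) = 1/(1865/2326) = 2326/1865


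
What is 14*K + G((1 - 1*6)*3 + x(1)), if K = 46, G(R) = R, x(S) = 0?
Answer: 629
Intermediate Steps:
14*K + G((1 - 1*6)*3 + x(1)) = 14*46 + ((1 - 1*6)*3 + 0) = 644 + ((1 - 6)*3 + 0) = 644 + (-5*3 + 0) = 644 + (-15 + 0) = 644 - 15 = 629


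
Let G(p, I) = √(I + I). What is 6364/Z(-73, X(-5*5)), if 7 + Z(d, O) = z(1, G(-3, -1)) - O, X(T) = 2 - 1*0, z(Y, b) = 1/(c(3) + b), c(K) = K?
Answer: 6364*(-√2 + 3*I)/(-26*I + 9*√2) ≈ -729.05 + 10.74*I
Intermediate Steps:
G(p, I) = √2*√I (G(p, I) = √(2*I) = √2*√I)
z(Y, b) = 1/(3 + b)
X(T) = 2 (X(T) = 2 + 0 = 2)
Z(d, O) = -7 + 1/(3 + I*√2) - O (Z(d, O) = -7 + (1/(3 + √2*√(-1)) - O) = -7 + (1/(3 + √2*I) - O) = -7 + (1/(3 + I*√2) - O) = -7 + 1/(3 + I*√2) - O)
6364/Z(-73, X(-5*5)) = 6364/(-74/11 - 1*2 - I*√2/11) = 6364/(-74/11 - 2 - I*√2/11) = 6364/(-96/11 - I*√2/11)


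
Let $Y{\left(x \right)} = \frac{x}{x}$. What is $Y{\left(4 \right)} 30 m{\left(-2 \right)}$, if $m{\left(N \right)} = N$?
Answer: $-60$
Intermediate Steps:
$Y{\left(x \right)} = 1$
$Y{\left(4 \right)} 30 m{\left(-2 \right)} = 1 \cdot 30 \left(-2\right) = 30 \left(-2\right) = -60$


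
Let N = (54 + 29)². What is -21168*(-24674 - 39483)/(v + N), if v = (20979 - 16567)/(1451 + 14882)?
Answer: 7393815038736/37507483 ≈ 1.9713e+5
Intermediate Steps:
v = 4412/16333 ≈ 0.27013
N = 6889 (N = 83² = 6889)
-21168*(-24674 - 39483)/(v + N) = -21168*(-24674 - 39483)/(4412/16333 + 6889) = -21168/((112522449/16333)/(-64157)) = -21168/((112522449/16333)*(-1/64157)) = -21168/(-112522449/1047876281) = -21168*(-1047876281/112522449) = 7393815038736/37507483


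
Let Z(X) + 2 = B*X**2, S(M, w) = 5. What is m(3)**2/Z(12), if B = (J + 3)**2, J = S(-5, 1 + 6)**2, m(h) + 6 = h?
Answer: 9/112894 ≈ 7.9721e-5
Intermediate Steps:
m(h) = -6 + h
J = 25 (J = 5**2 = 25)
B = 784 (B = (25 + 3)**2 = 28**2 = 784)
Z(X) = -2 + 784*X**2
m(3)**2/Z(12) = (-6 + 3)**2/(-2 + 784*12**2) = (-3)**2/(-2 + 784*144) = 9/(-2 + 112896) = 9/112894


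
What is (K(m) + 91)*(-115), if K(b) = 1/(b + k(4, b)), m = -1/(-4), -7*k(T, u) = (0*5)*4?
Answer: -10925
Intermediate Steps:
k(T, u) = 0 (k(T, u) = -0*5*4/7 = -0*4 = -⅐*0 = 0)
m = ¼ (m = -1*(-¼) = ¼ ≈ 0.25000)
K(b) = 1/b (K(b) = 1/(b + 0) = 1/b)
(K(m) + 91)*(-115) = (1/(¼) + 91)*(-115) = (4 + 91)*(-115) = 95*(-115) = -10925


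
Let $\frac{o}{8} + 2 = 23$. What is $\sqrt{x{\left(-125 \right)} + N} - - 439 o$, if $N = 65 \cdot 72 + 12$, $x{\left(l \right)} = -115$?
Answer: $73752 + \sqrt{4577} \approx 73820.0$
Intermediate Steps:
$o = 168$ ($o = -16 + 8 \cdot 23 = -16 + 184 = 168$)
$N = 4692$ ($N = 4680 + 12 = 4692$)
$\sqrt{x{\left(-125 \right)} + N} - - 439 o = \sqrt{-115 + 4692} - \left(-439\right) 168 = \sqrt{4577} - -73752 = \sqrt{4577} + 73752 = 73752 + \sqrt{4577}$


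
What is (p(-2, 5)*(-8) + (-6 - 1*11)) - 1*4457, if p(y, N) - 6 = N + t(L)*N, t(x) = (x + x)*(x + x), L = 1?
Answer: -4722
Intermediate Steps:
t(x) = 4*x² (t(x) = (2*x)*(2*x) = 4*x²)
p(y, N) = 6 + 5*N (p(y, N) = 6 + (N + (4*1²)*N) = 6 + (N + (4*1)*N) = 6 + (N + 4*N) = 6 + 5*N)
(p(-2, 5)*(-8) + (-6 - 1*11)) - 1*4457 = ((6 + 5*5)*(-8) + (-6 - 1*11)) - 1*4457 = ((6 + 25)*(-8) + (-6 - 11)) - 4457 = (31*(-8) - 17) - 4457 = (-248 - 17) - 4457 = -265 - 4457 = -4722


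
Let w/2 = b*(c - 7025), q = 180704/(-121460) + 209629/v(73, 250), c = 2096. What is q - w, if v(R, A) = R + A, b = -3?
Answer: -283707893993/9807895 ≈ -28926.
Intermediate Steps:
v(R, A) = A + R
q = 6350792737/9807895 (q = 180704/(-121460) + 209629/(250 + 73) = 180704*(-1/121460) + 209629/323 = -45176/30365 + 209629*(1/323) = -45176/30365 + 209629/323 = 6350792737/9807895 ≈ 647.52)
w = 29574 (w = 2*(-3*(2096 - 7025)) = 2*(-3*(-4929)) = 2*14787 = 29574)
q - w = 6350792737/9807895 - 1*29574 = 6350792737/9807895 - 29574 = -283707893993/9807895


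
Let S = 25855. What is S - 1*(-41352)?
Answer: 67207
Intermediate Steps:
S - 1*(-41352) = 25855 - 1*(-41352) = 25855 + 41352 = 67207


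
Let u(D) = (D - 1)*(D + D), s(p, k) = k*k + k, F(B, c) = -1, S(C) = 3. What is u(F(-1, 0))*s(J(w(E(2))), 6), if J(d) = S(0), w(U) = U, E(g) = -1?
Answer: 168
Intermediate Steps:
J(d) = 3
s(p, k) = k + k² (s(p, k) = k² + k = k + k²)
u(D) = 2*D*(-1 + D) (u(D) = (-1 + D)*(2*D) = 2*D*(-1 + D))
u(F(-1, 0))*s(J(w(E(2))), 6) = (2*(-1)*(-1 - 1))*(6*(1 + 6)) = (2*(-1)*(-2))*(6*7) = 4*42 = 168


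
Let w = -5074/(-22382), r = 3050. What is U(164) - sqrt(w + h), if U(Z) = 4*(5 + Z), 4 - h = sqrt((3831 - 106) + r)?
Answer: 676 - sqrt(1466331 - 1734605*sqrt(271))/589 ≈ 676.0 - 8.8365*I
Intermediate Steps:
h = 4 - 5*sqrt(271) (h = 4 - sqrt((3831 - 106) + 3050) = 4 - sqrt(3725 + 3050) = 4 - sqrt(6775) = 4 - 5*sqrt(271) ≈ -78.310)
w = 2537/11191 (w = -5074*(-1/22382) = 2537/11191 ≈ 0.22670)
U(Z) = 20 + 4*Z
U(164) - sqrt(w + h) = (20 + 4*164) - sqrt(2537/11191 + (4 - 5*sqrt(271))) = (20 + 656) - sqrt(47301/11191 - 5*sqrt(271)) = 676 - sqrt(47301/11191 - 5*sqrt(271))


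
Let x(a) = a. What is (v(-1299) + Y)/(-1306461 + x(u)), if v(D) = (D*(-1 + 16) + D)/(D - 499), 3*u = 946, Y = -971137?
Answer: 2619125313/3522674863 ≈ 0.74350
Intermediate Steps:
u = 946/3 (u = (1/3)*946 = 946/3 ≈ 315.33)
v(D) = 16*D/(-499 + D) (v(D) = (D*15 + D)/(-499 + D) = (15*D + D)/(-499 + D) = (16*D)/(-499 + D) = 16*D/(-499 + D))
(v(-1299) + Y)/(-1306461 + x(u)) = (16*(-1299)/(-499 - 1299) - 971137)/(-1306461 + 946/3) = (16*(-1299)/(-1798) - 971137)/(-3918437/3) = (16*(-1299)*(-1/1798) - 971137)*(-3/3918437) = (10392/899 - 971137)*(-3/3918437) = -873041771/899*(-3/3918437) = 2619125313/3522674863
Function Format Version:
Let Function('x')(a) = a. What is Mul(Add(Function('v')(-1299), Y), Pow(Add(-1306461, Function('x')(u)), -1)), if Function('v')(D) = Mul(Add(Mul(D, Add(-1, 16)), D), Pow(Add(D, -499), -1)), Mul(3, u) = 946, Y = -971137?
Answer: Rational(2619125313, 3522674863) ≈ 0.74350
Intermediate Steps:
u = Rational(946, 3) (u = Mul(Rational(1, 3), 946) = Rational(946, 3) ≈ 315.33)
Function('v')(D) = Mul(16, D, Pow(Add(-499, D), -1)) (Function('v')(D) = Mul(Add(Mul(D, 15), D), Pow(Add(-499, D), -1)) = Mul(Add(Mul(15, D), D), Pow(Add(-499, D), -1)) = Mul(Mul(16, D), Pow(Add(-499, D), -1)) = Mul(16, D, Pow(Add(-499, D), -1)))
Mul(Add(Function('v')(-1299), Y), Pow(Add(-1306461, Function('x')(u)), -1)) = Mul(Add(Mul(16, -1299, Pow(Add(-499, -1299), -1)), -971137), Pow(Add(-1306461, Rational(946, 3)), -1)) = Mul(Add(Mul(16, -1299, Pow(-1798, -1)), -971137), Pow(Rational(-3918437, 3), -1)) = Mul(Add(Mul(16, -1299, Rational(-1, 1798)), -971137), Rational(-3, 3918437)) = Mul(Add(Rational(10392, 899), -971137), Rational(-3, 3918437)) = Mul(Rational(-873041771, 899), Rational(-3, 3918437)) = Rational(2619125313, 3522674863)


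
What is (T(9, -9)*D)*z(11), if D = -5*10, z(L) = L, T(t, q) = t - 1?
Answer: -4400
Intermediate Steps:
T(t, q) = -1 + t
D = -50
(T(9, -9)*D)*z(11) = ((-1 + 9)*(-50))*11 = (8*(-50))*11 = -400*11 = -4400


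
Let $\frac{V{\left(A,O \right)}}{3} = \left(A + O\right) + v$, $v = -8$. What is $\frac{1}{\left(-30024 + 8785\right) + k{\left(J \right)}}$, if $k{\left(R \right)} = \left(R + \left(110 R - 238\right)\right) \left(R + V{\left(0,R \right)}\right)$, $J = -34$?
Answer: $\frac{1}{620681} \approx 1.6111 \cdot 10^{-6}$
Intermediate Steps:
$V{\left(A,O \right)} = -24 + 3 A + 3 O$ ($V{\left(A,O \right)} = 3 \left(\left(A + O\right) - 8\right) = 3 \left(-8 + A + O\right) = -24 + 3 A + 3 O$)
$k{\left(R \right)} = \left(-238 + 111 R\right) \left(-24 + 4 R\right)$ ($k{\left(R \right)} = \left(R + \left(110 R - 238\right)\right) \left(R + \left(-24 + 3 \cdot 0 + 3 R\right)\right) = \left(R + \left(-238 + 110 R\right)\right) \left(R + \left(-24 + 0 + 3 R\right)\right) = \left(-238 + 111 R\right) \left(R + \left(-24 + 3 R\right)\right) = \left(-238 + 111 R\right) \left(-24 + 4 R\right)$)
$\frac{1}{\left(-30024 + 8785\right) + k{\left(J \right)}} = \frac{1}{\left(-30024 + 8785\right) + \left(5712 - -122944 + 444 \left(-34\right)^{2}\right)} = \frac{1}{-21239 + \left(5712 + 122944 + 444 \cdot 1156\right)} = \frac{1}{-21239 + \left(5712 + 122944 + 513264\right)} = \frac{1}{-21239 + 641920} = \frac{1}{620681}$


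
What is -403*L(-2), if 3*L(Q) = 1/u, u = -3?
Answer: 403/9 ≈ 44.778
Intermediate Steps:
L(Q) = -⅑ (L(Q) = (⅓)/(-3) = (⅓)*(-⅓) = -⅑)
-403*L(-2) = -403*(-⅑) = 403/9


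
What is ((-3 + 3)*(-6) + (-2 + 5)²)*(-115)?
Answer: -1035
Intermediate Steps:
((-3 + 3)*(-6) + (-2 + 5)²)*(-115) = (0*(-6) + 3²)*(-115) = (0 + 9)*(-115) = 9*(-115) = -1035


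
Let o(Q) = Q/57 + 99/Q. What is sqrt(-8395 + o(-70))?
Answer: I*sqrt(133691306070)/3990 ≈ 91.639*I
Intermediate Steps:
o(Q) = 99/Q + Q/57 (o(Q) = Q*(1/57) + 99/Q = Q/57 + 99/Q = 99/Q + Q/57)
sqrt(-8395 + o(-70)) = sqrt(-8395 + (99/(-70) + (1/57)*(-70))) = sqrt(-8395 + (99*(-1/70) - 70/57)) = sqrt(-8395 + (-99/70 - 70/57)) = sqrt(-8395 - 10543/3990) = sqrt(-33506593/3990) = I*sqrt(133691306070)/3990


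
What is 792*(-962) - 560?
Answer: -762464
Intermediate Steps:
792*(-962) - 560 = -761904 - 560 = -762464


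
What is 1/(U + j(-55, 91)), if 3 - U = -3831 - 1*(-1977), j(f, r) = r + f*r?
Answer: -1/3057 ≈ -0.00032712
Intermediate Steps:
U = 1857 (U = 3 - (-3831 - 1*(-1977)) = 3 - (-3831 + 1977) = 3 - 1*(-1854) = 3 + 1854 = 1857)
1/(U + j(-55, 91)) = 1/(1857 + 91*(1 - 55)) = 1/(1857 + 91*(-54)) = 1/(1857 - 4914) = 1/(-3057) = -1/3057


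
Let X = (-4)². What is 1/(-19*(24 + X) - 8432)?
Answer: -1/9192 ≈ -0.00010879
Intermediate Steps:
X = 16
1/(-19*(24 + X) - 8432) = 1/(-19*(24 + 16) - 8432) = 1/(-19*40 - 8432) = 1/(-760 - 8432) = 1/(-9192) = -1/9192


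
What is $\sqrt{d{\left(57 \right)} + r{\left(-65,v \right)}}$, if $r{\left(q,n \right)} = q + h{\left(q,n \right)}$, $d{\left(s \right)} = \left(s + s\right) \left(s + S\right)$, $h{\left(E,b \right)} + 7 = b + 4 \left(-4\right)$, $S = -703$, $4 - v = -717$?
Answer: $i \sqrt{73011} \approx 270.21 i$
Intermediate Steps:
$v = 721$ ($v = 4 - -717 = 4 + 717 = 721$)
$h{\left(E,b \right)} = -23 + b$ ($h{\left(E,b \right)} = -7 + \left(b + 4 \left(-4\right)\right) = -7 + \left(b - 16\right) = -7 + \left(-16 + b\right) = -23 + b$)
$d{\left(s \right)} = 2 s \left(-703 + s\right)$ ($d{\left(s \right)} = \left(s + s\right) \left(s - 703\right) = 2 s \left(-703 + s\right)$)
$r{\left(q,n \right)} = -23 + n + q$ ($r{\left(q,n \right)} = q + \left(-23 + n\right) = -23 + n + q$)
$\sqrt{d{\left(57 \right)} + r{\left(-65,v \right)}} = \sqrt{2 \cdot 57 \left(-703 + 57\right) - -633} = \sqrt{2 \cdot 57 \left(-646\right) + 633} = \sqrt{-73644 + 633} = \sqrt{-73011} = i \sqrt{73011}$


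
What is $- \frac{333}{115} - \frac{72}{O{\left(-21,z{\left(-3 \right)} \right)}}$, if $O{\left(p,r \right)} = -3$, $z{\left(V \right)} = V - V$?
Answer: $\frac{2427}{115} \approx 21.104$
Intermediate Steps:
$z{\left(V \right)} = 0$
$- \frac{333}{115} - \frac{72}{O{\left(-21,z{\left(-3 \right)} \right)}} = - \frac{333}{115} - \frac{72}{-3} = \left(-333\right) \frac{1}{115} - -24 = - \frac{333}{115} + 24 = \frac{2427}{115}$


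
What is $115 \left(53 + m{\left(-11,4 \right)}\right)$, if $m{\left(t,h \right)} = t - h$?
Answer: $4370$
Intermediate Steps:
$115 \left(53 + m{\left(-11,4 \right)}\right) = 115 \left(53 - 15\right) = 115 \cdot 38 = 4370$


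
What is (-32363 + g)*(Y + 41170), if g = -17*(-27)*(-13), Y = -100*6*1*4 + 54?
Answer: -1488123920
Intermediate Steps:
Y = -2346 (Y = -600*4 + 54 = -100*24 + 54 = -2400 + 54 = -2346)
g = -5967 (g = 459*(-13) = -5967)
(-32363 + g)*(Y + 41170) = (-32363 - 5967)*(-2346 + 41170) = -38330*38824 = -1488123920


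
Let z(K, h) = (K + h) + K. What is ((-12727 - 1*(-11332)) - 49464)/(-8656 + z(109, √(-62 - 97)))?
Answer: 429148242/71200003 + 50859*I*√159/71200003 ≈ 6.0274 + 0.0090071*I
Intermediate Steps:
z(K, h) = h + 2*K
((-12727 - 1*(-11332)) - 49464)/(-8656 + z(109, √(-62 - 97))) = ((-12727 - 1*(-11332)) - 49464)/(-8656 + (√(-62 - 97) + 2*109)) = ((-12727 + 11332) - 49464)/(-8656 + (√(-159) + 218)) = (-1395 - 49464)/(-8656 + (I*√159 + 218)) = -50859/(-8656 + (218 + I*√159)) = -50859/(-8438 + I*√159)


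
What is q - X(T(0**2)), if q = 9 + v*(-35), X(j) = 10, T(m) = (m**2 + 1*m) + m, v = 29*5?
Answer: -5076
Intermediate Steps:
v = 145
T(m) = m**2 + 2*m (T(m) = (m**2 + m) + m = (m + m**2) + m = m**2 + 2*m)
q = -5066 (q = 9 + 145*(-35) = 9 - 5075 = -5066)
q - X(T(0**2)) = -5066 - 1*10 = -5066 - 10 = -5076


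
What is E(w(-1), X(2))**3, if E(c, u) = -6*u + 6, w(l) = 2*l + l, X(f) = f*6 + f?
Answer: -474552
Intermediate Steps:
X(f) = 7*f (X(f) = 6*f + f = 7*f)
w(l) = 3*l
E(c, u) = 6 - 6*u
E(w(-1), X(2))**3 = (6 - 42*2)**3 = (6 - 6*14)**3 = (6 - 84)**3 = (-78)**3 = -474552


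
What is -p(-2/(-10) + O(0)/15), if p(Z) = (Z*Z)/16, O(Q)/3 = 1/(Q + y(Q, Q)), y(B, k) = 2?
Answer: -9/1600 ≈ -0.0056250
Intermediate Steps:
O(Q) = 3/(2 + Q) (O(Q) = 3/(Q + 2) = 3/(2 + Q))
p(Z) = Z**2/16 (p(Z) = Z**2*(1/16) = Z**2/16)
-p(-2/(-10) + O(0)/15) = -(-2/(-10) + (3/(2 + 0))/15)**2/16 = -(-2*(-1/10) + (3/2)*(1/15))**2/16 = -(1/5 + (3*(1/2))*(1/15))**2/16 = -(1/5 + (3/2)*(1/15))**2/16 = -(1/5 + 1/10)**2/16 = -(3/10)**2/16 = -9/(16*100) = -1*9/1600 = -9/1600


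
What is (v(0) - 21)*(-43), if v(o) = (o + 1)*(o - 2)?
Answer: 989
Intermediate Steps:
v(o) = (1 + o)*(-2 + o)
(v(0) - 21)*(-43) = ((-2 + 0**2 - 1*0) - 21)*(-43) = ((-2 + 0 + 0) - 21)*(-43) = (-2 - 21)*(-43) = -23*(-43) = 989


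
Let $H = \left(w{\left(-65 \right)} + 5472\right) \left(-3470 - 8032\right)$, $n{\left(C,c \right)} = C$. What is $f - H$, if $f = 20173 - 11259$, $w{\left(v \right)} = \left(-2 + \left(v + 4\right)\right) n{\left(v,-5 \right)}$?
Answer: $110048548$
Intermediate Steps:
$w{\left(v \right)} = v \left(2 + v\right)$ ($w{\left(v \right)} = \left(-2 + \left(v + 4\right)\right) v = \left(-2 + \left(4 + v\right)\right) v = \left(2 + v\right) v = v \left(2 + v\right)$)
$H = -110039634$ ($H = \left(- 65 \left(2 - 65\right) + 5472\right) \left(-3470 - 8032\right) = \left(\left(-65\right) \left(-63\right) + 5472\right) \left(-11502\right) = \left(4095 + 5472\right) \left(-11502\right) = 9567 \left(-11502\right) = -110039634$)
$f = 8914$ ($f = 20173 - 11259 = 8914$)
$f - H = 8914 - -110039634 = 8914 + 110039634 = 110048548$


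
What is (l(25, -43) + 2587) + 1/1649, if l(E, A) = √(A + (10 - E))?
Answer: 4265964/1649 + I*√58 ≈ 2587.0 + 7.6158*I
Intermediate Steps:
l(E, A) = √(10 + A - E)
(l(25, -43) + 2587) + 1/1649 = (√(10 - 43 - 1*25) + 2587) + 1/1649 = (√(10 - 43 - 25) + 2587) + 1/1649 = (√(-58) + 2587) + 1/1649 = (I*√58 + 2587) + 1/1649 = (2587 + I*√58) + 1/1649 = 4265964/1649 + I*√58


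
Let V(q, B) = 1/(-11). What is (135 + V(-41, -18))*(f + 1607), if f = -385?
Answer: 1813448/11 ≈ 1.6486e+5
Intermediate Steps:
V(q, B) = -1/11
(135 + V(-41, -18))*(f + 1607) = (135 - 1/11)*(-385 + 1607) = (1484/11)*1222 = 1813448/11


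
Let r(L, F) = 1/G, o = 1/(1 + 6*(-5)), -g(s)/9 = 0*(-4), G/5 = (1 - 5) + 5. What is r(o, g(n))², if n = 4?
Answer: 1/25 ≈ 0.040000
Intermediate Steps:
G = 5 (G = 5*((1 - 5) + 5) = 5*(-4 + 5) = 5*1 = 5)
g(s) = 0 (g(s) = -0*(-4) = -9*0 = 0)
o = -1/29 (o = 1/(1 - 30) = 1/(-29) = -1/29 ≈ -0.034483)
r(L, F) = ⅕ (r(L, F) = 1/5 = ⅕)
r(o, g(n))² = (⅕)² = 1/25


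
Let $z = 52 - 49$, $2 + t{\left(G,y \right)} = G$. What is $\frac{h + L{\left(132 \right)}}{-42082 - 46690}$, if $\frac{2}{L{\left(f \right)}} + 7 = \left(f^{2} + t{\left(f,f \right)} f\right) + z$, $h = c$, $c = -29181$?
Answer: $\frac{504539489}{1534867880} \approx 0.32872$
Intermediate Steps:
$t{\left(G,y \right)} = -2 + G$
$z = 3$
$h = -29181$
$L{\left(f \right)} = \frac{2}{-4 + f^{2} + f \left(-2 + f\right)}$ ($L{\left(f \right)} = \frac{2}{-7 + \left(\left(f^{2} + \left(-2 + f\right) f\right) + 3\right)} = \frac{2}{-7 + \left(\left(f^{2} + f \left(-2 + f\right)\right) + 3\right)} = \frac{2}{-7 + \left(3 + f^{2} + f \left(-2 + f\right)\right)} = \frac{2}{-4 + f^{2} + f \left(-2 + f\right)}$)
$\frac{h + L{\left(132 \right)}}{-42082 - 46690} = \frac{-29181 + \frac{1}{-2 + 132^{2} - 132}}{-42082 - 46690} = \frac{-29181 + \frac{1}{-2 + 17424 - 132}}{-88772} = \left(-29181 + \frac{1}{17290}\right) \left(- \frac{1}{88772}\right) = \left(- \frac{504539489}{17290}\right) \left(- \frac{1}{88772}\right) = \frac{504539489}{1534867880}$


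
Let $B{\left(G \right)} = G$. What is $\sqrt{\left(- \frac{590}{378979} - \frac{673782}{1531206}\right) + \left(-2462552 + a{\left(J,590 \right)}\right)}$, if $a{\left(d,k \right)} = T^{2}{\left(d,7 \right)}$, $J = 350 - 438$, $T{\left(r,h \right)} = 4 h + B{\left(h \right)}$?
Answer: $\frac{i \sqrt{23023133318981745666751340994}}{96715819779} \approx 1568.9 i$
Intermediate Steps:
$T{\left(r,h \right)} = 5 h$ ($T{\left(r,h \right)} = 4 h + h = 5 h$)
$J = -88$
$a{\left(d,k \right)} = 1225$ ($a{\left(d,k \right)} = \left(5 \cdot 7\right)^{2} = 35^{2} = 1225$)
$\sqrt{\left(- \frac{590}{378979} - \frac{673782}{1531206}\right) + \left(-2462552 + a{\left(J,590 \right)}\right)} = \sqrt{\left(- \frac{590}{378979} - \frac{673782}{1531206}\right) + \left(-2462552 + 1225\right)} = \sqrt{\left(\left(-590\right) \frac{1}{378979} - \frac{112297}{255201}\right) - 2461327} = \sqrt{\left(- \frac{590}{378979} - \frac{112297}{255201}\right) - 2461327} = \sqrt{- \frac{42708773353}{96715819779} - 2461327} = \sqrt{- \frac{238049301257960086}{96715819779}} = \frac{i \sqrt{23023133318981745666751340994}}{96715819779}$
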